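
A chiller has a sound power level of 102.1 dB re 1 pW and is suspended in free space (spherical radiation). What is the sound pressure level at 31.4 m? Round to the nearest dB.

61 dB

L_p = L_w − 10·log₁₀(4π·r²) with r = 31.4 m.
4π·r² = 1.239e+04 m², 10·log₁₀ of that is 40.931 dB.
L_p = 102.1 − 40.931 = 61.17 dB.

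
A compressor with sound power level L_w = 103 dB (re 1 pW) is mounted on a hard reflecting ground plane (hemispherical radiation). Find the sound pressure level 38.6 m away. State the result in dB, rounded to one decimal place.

L_p = L_w − 10·log₁₀(2π·r²) with r = 38.6 m.
2π·r² = 9362 m², 10·log₁₀ of that is 39.714 dB.
L_p = 103 − 39.714 = 63.29 dB.

63.3 dB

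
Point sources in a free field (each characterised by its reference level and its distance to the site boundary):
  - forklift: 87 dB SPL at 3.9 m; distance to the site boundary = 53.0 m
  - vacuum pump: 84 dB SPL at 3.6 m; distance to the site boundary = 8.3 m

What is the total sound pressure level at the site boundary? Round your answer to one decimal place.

First find each source's level at the receiver (point-source: −20·log₁₀(r/r_ref)), then combine on an intensity basis.
forklift: 87 − 20·log₁₀(53.0/3.9) = 87 − 22.66 = 64.34 dB SPL.
vacuum pump: 84 − 20·log₁₀(8.3/3.6) = 84 − 7.26 = 76.74 dB SPL.
Σ 10^(L/10) = 4.997e+07 → L_total = 10·log₁₀(4.997e+07) = 76.99 dB SPL.

77.0 dB SPL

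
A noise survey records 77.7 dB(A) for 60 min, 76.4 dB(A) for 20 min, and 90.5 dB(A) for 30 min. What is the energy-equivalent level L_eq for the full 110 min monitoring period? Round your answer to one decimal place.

The energy average is taken in the linear domain: L_eq = 10·log₁₀[(Σ tᵢ·10^(Lᵢ/10))/T], T = 110 min.
Σ tᵢ·10^(Lᵢ/10) = 60·10^(77.7/10) + 20·10^(76.4/10) + 30·10^(90.5/10) = 3.807e+10.
L_eq = 10·log₁₀(3.807e+10/110) = 85.39 dB(A).

85.4 dB(A)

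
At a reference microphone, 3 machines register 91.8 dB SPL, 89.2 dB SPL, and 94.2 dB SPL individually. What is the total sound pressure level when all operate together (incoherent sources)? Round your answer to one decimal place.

For uncorrelated sources the intensities add, so convert each level to linear form, sum, and take 10·log₁₀ of the total.
Σ 10^(L/10) = 10^(91.8/10) + 10^(89.2/10) + 10^(94.2/10) = 4.976e+09.
L_total = 10·log₁₀(4.976e+09) = 96.97 dB SPL.

97.0 dB SPL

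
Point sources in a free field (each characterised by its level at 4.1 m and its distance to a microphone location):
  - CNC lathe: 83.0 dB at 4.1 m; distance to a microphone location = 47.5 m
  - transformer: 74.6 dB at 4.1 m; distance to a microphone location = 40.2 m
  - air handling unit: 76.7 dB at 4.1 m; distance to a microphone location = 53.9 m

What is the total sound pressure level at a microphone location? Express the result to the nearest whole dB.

63 dB

Apply inverse-square spreading to bring every level to the receiver, then sum 10^(L/10).
CNC lathe: 83.0 − 20·log₁₀(47.5/4.1) = 83.0 − 21.28 = 61.72 dB.
transformer: 74.6 − 20·log₁₀(40.2/4.1) = 74.6 − 19.83 = 54.77 dB.
air handling unit: 76.7 − 20·log₁₀(53.9/4.1) = 76.7 − 22.38 = 54.32 dB.
Σ 10^(L/10) = 2.057e+06 → L_total = 10·log₁₀(2.057e+06) = 63.13 dB.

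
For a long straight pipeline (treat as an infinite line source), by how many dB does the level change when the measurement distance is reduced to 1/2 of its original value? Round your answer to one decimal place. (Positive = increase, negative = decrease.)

+3.0 dB

With cylindrical spreading the level changes by −10·log₁₀(r₂/r₁).
ΔL = −10·log₁₀(0.5) = +3.01 dB.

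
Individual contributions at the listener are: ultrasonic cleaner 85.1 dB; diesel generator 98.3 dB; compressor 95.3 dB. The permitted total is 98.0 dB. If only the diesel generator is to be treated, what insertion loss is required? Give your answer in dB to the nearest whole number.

Fixed contribution from the other sources: Σ 10^(L/10) = 10^(85.1/10) + 10^(95.3/10) = 3.712e+09 (95.70 dB).
To meet 98.0 dB overall, the treated diesel generator may contribute at most 10^(98.0/10) − 3.712e+09 = 2.598e+09, i.e. 94.15 dB.
Required insertion loss = 98.3 − 94.15 = 4.15 dB.

4 dB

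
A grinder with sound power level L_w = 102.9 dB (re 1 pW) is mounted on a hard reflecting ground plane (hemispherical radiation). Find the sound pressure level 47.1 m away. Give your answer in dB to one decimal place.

L_p = L_w − 10·log₁₀(2π·r²) with r = 47.1 m.
2π·r² = 1.394e+04 m², 10·log₁₀ of that is 41.442 dB.
L_p = 102.9 − 41.442 = 61.46 dB.

61.5 dB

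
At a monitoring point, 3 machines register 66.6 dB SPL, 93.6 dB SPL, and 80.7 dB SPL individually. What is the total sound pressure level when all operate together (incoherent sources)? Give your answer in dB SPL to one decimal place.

For uncorrelated sources the intensities add, so convert each level to linear form, sum, and take 10·log₁₀ of the total.
Σ 10^(L/10) = 10^(66.6/10) + 10^(93.6/10) + 10^(80.7/10) = 2.413e+09.
L_total = 10·log₁₀(2.413e+09) = 93.83 dB SPL.

93.8 dB SPL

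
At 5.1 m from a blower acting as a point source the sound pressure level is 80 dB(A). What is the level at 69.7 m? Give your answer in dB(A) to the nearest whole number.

57 dB(A)

Spherical spreading from a point source gives a 20·log₁₀(r₂/r₁) drop.
L₂ = 80 − 20·log₁₀(69.7/5.1) = 80 − 22.713 = 57.29 dB(A).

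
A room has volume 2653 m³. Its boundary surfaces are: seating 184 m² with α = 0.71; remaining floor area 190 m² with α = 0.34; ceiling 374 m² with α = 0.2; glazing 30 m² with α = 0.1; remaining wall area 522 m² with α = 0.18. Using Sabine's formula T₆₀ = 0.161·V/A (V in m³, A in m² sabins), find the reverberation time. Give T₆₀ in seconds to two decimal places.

1.16 s

A = Σ Sᵢαᵢ = 184·0.71 + 190·0.34 + 374·0.2 + 30·0.1 + 522·0.18 = 367.00 m².
T₆₀ = 0.161 × 2653 / 367.00 = 1.164 s.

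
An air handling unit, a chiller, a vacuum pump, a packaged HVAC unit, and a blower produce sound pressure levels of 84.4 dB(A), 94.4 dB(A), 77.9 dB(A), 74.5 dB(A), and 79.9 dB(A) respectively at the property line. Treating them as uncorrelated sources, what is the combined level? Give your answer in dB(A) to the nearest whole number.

For uncorrelated sources the intensities add, so convert each level to linear form, sum, and take 10·log₁₀ of the total.
Σ 10^(L/10) = 10^(84.4/10) + 10^(94.4/10) + 10^(77.9/10) + 10^(74.5/10) + 10^(79.9/10) = 3.217e+09.
L_total = 10·log₁₀(3.217e+09) = 95.07 dB(A).

95 dB(A)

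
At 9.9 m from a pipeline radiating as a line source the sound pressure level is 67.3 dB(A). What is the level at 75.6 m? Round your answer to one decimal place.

Line-source attenuation: ΔL = 10·log₁₀(r₂/r₁) = 10·log₁₀(75.6/9.9) = 8.829 dB.
L₂ = 67.3 − 10·log₁₀(75.6/9.9) = 67.3 − 8.829 = 58.47 dB(A).

58.5 dB(A)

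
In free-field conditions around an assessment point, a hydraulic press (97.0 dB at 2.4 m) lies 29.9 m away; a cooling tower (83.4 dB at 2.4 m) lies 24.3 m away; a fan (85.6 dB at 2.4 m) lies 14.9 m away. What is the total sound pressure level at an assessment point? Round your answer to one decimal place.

76.4 dB

First find each source's level at the receiver (point-source: −20·log₁₀(r/r_ref)), then combine on an intensity basis.
hydraulic press: 97.0 − 20·log₁₀(29.9/2.4) = 97.0 − 21.91 = 75.09 dB.
cooling tower: 83.4 − 20·log₁₀(24.3/2.4) = 83.4 − 20.11 = 63.29 dB.
fan: 85.6 − 20·log₁₀(14.9/2.4) = 85.6 − 15.86 = 69.74 dB.
Σ 10^(L/10) = 4.384e+07 → L_total = 10·log₁₀(4.384e+07) = 76.42 dB.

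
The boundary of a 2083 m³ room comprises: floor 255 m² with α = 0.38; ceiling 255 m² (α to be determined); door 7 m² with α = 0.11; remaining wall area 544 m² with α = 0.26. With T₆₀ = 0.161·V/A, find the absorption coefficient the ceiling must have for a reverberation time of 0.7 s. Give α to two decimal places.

From T₆₀ = 0.161·V/A, the target T₆₀ = 0.7 s needs A = 0.161·2083/0.7 = 479.09 m².
Absorption from the other surfaces = 255·0.38 + 7·0.11 + 544·0.26 = 239.11 m², so the ceiling must supply 239.98 m² over 255 m².
α = 239.98/255 = 0.941.

0.94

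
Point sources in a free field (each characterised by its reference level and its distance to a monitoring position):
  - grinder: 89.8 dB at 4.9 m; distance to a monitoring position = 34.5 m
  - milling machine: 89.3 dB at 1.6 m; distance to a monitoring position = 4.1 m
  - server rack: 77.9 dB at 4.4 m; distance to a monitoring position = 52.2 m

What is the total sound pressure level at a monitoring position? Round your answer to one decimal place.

First find each source's level at the receiver (point-source: −20·log₁₀(r/r_ref)), then combine on an intensity basis.
grinder: 89.8 − 20·log₁₀(34.5/4.9) = 89.8 − 16.95 = 72.85 dB.
milling machine: 89.3 − 20·log₁₀(4.1/1.6) = 89.3 − 8.17 = 81.13 dB.
server rack: 77.9 − 20·log₁₀(52.2/4.4) = 77.9 − 21.48 = 56.42 dB.
Σ 10^(L/10) = 1.493e+08 → L_total = 10·log₁₀(1.493e+08) = 81.74 dB.

81.7 dB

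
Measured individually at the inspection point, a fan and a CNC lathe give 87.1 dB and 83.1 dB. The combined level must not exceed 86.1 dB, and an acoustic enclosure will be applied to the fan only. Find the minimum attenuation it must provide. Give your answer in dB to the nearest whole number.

4 dB

Fixed contribution from the other source: Σ 10^(L/10) = 10^(83.1/10) = 2.042e+08 (83.10 dB).
The limit corresponds to 10^(86.1/10) = 4.074e+08; subtracting the fixed part leaves 2.032e+08 for the fan, i.e. 83.08 dB.
So the fan must be reduced from 87.1 to 83.08 dB: IL = 4.02 dB.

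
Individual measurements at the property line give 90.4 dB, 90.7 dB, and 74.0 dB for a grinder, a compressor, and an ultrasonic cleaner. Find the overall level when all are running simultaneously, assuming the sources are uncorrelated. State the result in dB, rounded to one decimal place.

For uncorrelated sources the intensities add, so convert each level to linear form, sum, and take 10·log₁₀ of the total.
Σ 10^(L/10) = 10^(90.4/10) + 10^(90.7/10) + 10^(74.0/10) = 2.296e+09.
L_total = 10·log₁₀(2.296e+09) = 93.61 dB.

93.6 dB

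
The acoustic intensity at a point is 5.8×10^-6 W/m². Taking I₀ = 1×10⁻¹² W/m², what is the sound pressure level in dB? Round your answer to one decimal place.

67.6 dB

I/I₀ = 5.8×10^-6/10⁻¹² = 5.8×10^6, and L = 10·log₁₀(I/I₀).
L = 10·(0.7634 + 6) = 67.63 dB.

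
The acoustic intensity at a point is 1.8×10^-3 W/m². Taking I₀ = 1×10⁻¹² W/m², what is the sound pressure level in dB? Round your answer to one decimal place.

Dividing by I₀ shifts the exponent by 12: I/I₀ = 1.8×10^9.
L = 10·(0.2553 + 9) = 92.55 dB.

92.6 dB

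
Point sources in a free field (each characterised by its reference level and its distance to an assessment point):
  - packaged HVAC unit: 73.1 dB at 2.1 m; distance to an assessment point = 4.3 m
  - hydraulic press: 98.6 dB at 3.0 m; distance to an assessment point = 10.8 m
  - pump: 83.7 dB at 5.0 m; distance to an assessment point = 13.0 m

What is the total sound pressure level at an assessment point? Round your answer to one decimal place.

First find each source's level at the receiver (point-source: −20·log₁₀(r/r_ref)), then combine on an intensity basis.
packaged HVAC unit: 73.1 − 20·log₁₀(4.3/2.1) = 73.1 − 6.22 = 66.88 dB.
hydraulic press: 98.6 − 20·log₁₀(10.8/3.0) = 98.6 − 11.13 = 87.47 dB.
pump: 83.7 − 20·log₁₀(13.0/5.0) = 83.7 − 8.30 = 75.40 dB.
Σ 10^(L/10) = 5.985e+08 → L_total = 10·log₁₀(5.985e+08) = 87.77 dB.

87.8 dB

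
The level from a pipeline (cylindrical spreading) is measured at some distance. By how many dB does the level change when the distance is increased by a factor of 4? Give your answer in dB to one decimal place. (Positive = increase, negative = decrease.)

-6.0 dB

A line source loses 3 dB per doubling of distance; generally ΔL = −10·log₁₀(r₂/r₁).
ΔL = −10·log₁₀(4) = -6.02 dB.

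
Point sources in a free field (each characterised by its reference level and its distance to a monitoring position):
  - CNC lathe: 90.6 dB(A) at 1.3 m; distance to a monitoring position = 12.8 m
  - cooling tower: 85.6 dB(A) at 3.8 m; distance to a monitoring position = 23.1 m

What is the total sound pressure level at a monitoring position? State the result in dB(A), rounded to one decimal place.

73.4 dB(A)

Apply inverse-square spreading to bring every level to the receiver, then sum 10^(L/10).
CNC lathe: 90.6 − 20·log₁₀(12.8/1.3) = 90.6 − 19.87 = 70.73 dB(A).
cooling tower: 85.6 − 20·log₁₀(23.1/3.8) = 85.6 − 15.68 = 69.92 dB(A).
Σ 10^(L/10) = 2.167e+07 → L_total = 10·log₁₀(2.167e+07) = 73.36 dB(A).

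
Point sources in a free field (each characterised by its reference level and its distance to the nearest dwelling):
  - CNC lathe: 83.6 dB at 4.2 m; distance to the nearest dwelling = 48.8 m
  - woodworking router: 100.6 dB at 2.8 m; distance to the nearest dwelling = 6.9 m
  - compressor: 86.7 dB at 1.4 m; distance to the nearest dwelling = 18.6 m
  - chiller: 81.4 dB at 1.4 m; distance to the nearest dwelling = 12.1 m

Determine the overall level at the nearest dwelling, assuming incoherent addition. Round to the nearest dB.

93 dB

First find each source's level at the receiver (point-source: −20·log₁₀(r/r_ref)), then combine on an intensity basis.
CNC lathe: 83.6 − 20·log₁₀(48.8/4.2) = 83.6 − 21.30 = 62.30 dB.
woodworking router: 100.6 − 20·log₁₀(6.9/2.8) = 100.6 − 7.83 = 92.77 dB.
compressor: 86.7 − 20·log₁₀(18.6/1.4) = 86.7 − 22.47 = 64.23 dB.
chiller: 81.4 − 20·log₁₀(12.1/1.4) = 81.4 − 18.73 = 62.67 dB.
Σ 10^(L/10) = 1.897e+09 → L_total = 10·log₁₀(1.897e+09) = 92.78 dB.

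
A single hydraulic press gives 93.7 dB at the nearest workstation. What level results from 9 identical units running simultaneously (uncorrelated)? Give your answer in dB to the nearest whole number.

103 dB

N identical incoherent sources raise the level by 10·log₁₀ N.
L_total = 93.7 + 10·log₁₀(9) = 93.7 + 9.542 = 103.24 dB.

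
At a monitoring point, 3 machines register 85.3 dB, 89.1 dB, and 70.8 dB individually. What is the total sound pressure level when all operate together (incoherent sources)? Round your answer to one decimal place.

90.7 dB

Incoherent sources combine by intensity addition: L_total = 10·log₁₀(Σ 10^(L_i/10)).
Σ 10^(L/10) = 10^(85.3/10) + 10^(89.1/10) + 10^(70.8/10) = 1.164e+09.
L_total = 10·log₁₀(1.164e+09) = 90.66 dB.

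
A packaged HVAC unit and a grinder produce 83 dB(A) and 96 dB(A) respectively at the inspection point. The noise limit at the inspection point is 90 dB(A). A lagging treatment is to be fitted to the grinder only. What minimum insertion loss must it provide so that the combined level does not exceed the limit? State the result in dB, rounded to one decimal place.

7.0 dB

Fixed contribution from the other source: Σ 10^(L/10) = 10^(83/10) = 1.995e+08 (83.00 dB(A)).
To meet 90 dB(A) overall, the treated grinder may contribute at most 10^(90/10) − 1.995e+08 = 8.005e+08, i.e. 89.03 dB(A).
Required insertion loss = 96 − 89.03 = 6.97 dB.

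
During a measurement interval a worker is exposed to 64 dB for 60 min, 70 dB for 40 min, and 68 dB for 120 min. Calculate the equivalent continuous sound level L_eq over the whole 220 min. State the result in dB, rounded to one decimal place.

67.7 dB

The energy average is taken in the linear domain: L_eq = 10·log₁₀[(Σ tᵢ·10^(Lᵢ/10))/T], T = 220 min.
Σ tᵢ·10^(Lᵢ/10) = 60·10^(64/10) + 40·10^(70/10) + 120·10^(68/10) = 1.308e+09.
L_eq = 10·log₁₀(1.308e+09/220) = 67.74 dB.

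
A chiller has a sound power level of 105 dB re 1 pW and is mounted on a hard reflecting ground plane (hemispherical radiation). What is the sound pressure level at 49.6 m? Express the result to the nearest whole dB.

L_p = L_w − 10·log₁₀(2π·r²) with r = 49.6 m.
2π·r² = 1.546e+04 m², 10·log₁₀ of that is 41.891 dB.
L_p = 105 − 41.891 = 63.11 dB.

63 dB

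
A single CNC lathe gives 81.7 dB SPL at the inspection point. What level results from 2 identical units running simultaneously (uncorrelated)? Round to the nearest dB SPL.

N identical incoherent sources raise the level by 10·log₁₀ N.
L_total = 81.7 + 10·log₁₀(2) = 81.7 + 3.010 = 84.71 dB SPL.

85 dB SPL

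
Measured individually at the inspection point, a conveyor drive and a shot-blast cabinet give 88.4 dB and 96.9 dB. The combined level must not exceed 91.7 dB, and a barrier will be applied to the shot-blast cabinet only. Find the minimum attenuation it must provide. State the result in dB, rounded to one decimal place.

Fixed contribution from the other source: Σ 10^(L/10) = 10^(88.4/10) = 6.918e+08 (88.40 dB).
The limit corresponds to 10^(91.7/10) = 1.479e+09; subtracting the fixed part leaves 7.873e+08 for the shot-blast cabinet, i.e. 88.96 dB.
Required insertion loss = 96.9 − 88.96 = 7.94 dB.

7.9 dB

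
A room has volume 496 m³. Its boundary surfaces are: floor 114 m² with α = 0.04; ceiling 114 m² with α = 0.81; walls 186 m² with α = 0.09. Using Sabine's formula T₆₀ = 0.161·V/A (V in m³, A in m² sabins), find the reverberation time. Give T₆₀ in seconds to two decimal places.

0.70 s

A = Σ Sᵢαᵢ = 114·0.04 + 114·0.81 + 186·0.09 = 113.64 m².
T₆₀ = 0.161·V/A = 0.161·496/113.64 = 0.703 s.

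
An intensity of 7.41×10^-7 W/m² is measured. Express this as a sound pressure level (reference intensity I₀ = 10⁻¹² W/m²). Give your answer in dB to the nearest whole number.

59 dB

L = 10·log₁₀(I/I₀) = 10·log₁₀(7.41×10^-7/10⁻¹²) = 10·log₁₀(7.41×10^5).
L = 10·(0.8698 + 5) = 58.70 dB.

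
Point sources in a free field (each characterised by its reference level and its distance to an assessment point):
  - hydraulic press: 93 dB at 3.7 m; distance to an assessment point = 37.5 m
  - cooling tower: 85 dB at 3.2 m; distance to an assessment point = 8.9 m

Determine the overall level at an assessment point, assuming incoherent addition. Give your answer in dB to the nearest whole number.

Apply inverse-square spreading to bring every level to the receiver, then sum 10^(L/10).
hydraulic press: 93 − 20·log₁₀(37.5/3.7) = 93 − 20.12 = 72.88 dB.
cooling tower: 85 − 20·log₁₀(8.9/3.2) = 85 − 8.88 = 76.12 dB.
Σ 10^(L/10) = 6.030e+07 → L_total = 10·log₁₀(6.030e+07) = 77.80 dB.

78 dB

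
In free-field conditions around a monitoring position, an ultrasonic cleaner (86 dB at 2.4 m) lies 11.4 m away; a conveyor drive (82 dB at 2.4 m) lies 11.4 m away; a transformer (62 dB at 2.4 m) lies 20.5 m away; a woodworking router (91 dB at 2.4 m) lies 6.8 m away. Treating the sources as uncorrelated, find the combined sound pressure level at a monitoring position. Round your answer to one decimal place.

Apply inverse-square spreading to bring every level to the receiver, then sum 10^(L/10).
ultrasonic cleaner: 86 − 20·log₁₀(11.4/2.4) = 86 − 13.53 = 72.47 dB.
conveyor drive: 82 − 20·log₁₀(11.4/2.4) = 82 − 13.53 = 68.47 dB.
transformer: 62 − 20·log₁₀(20.5/2.4) = 62 − 18.63 = 43.37 dB.
woodworking router: 91 − 20·log₁₀(6.8/2.4) = 91 − 9.05 = 81.95 dB.
Σ 10^(L/10) = 1.815e+08 → L_total = 10·log₁₀(1.815e+08) = 82.59 dB.

82.6 dB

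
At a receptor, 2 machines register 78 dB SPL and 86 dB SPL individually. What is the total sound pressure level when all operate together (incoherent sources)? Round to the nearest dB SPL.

87 dB SPL

Incoherent sources combine by intensity addition: L_total = 10·log₁₀(Σ 10^(L_i/10)).
Σ 10^(L/10) = 10^(78/10) + 10^(86/10) = 4.612e+08.
L_total = 10·log₁₀(4.612e+08) = 86.64 dB SPL.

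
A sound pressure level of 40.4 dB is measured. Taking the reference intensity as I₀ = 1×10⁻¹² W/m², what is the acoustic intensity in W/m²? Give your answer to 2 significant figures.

1.1e-08 W/m²

I = I₀·10^(L/10) = 10⁻¹² × 10^(40.4/10) = 10^(-7.960).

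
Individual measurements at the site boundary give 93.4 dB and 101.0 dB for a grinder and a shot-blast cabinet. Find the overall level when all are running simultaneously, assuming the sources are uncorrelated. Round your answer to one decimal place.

Incoherent sources combine by intensity addition: L_total = 10·log₁₀(Σ 10^(L_i/10)).
Σ 10^(L/10) = 10^(93.4/10) + 10^(101.0/10) = 1.478e+10.
L_total = 10·log₁₀(1.478e+10) = 101.70 dB.

101.7 dB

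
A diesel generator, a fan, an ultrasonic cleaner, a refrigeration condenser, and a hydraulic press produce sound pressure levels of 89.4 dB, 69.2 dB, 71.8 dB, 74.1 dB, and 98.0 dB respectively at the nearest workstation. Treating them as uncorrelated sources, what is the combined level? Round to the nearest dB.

99 dB

Incoherent sources combine by intensity addition: L_total = 10·log₁₀(Σ 10^(L_i/10)).
Σ 10^(L/10) = 10^(89.4/10) + 10^(69.2/10) + 10^(71.8/10) + 10^(74.1/10) + 10^(98.0/10) = 7.230e+09.
L_total = 10·log₁₀(7.230e+09) = 98.59 dB.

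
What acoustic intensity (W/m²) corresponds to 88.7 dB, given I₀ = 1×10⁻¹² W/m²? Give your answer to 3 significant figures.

I/I₀ = 10^(88.7/10) = 7.413e+08, so I = 7.413e+08 × 10⁻¹² W/m².

0.000741 W/m²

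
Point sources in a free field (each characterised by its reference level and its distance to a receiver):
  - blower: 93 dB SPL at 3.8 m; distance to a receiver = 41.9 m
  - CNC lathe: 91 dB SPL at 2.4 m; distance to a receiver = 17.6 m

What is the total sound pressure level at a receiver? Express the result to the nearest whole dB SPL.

Apply inverse-square spreading to bring every level to the receiver, then sum 10^(L/10).
blower: 93 − 20·log₁₀(41.9/3.8) = 93 − 20.85 = 72.15 dB SPL.
CNC lathe: 91 − 20·log₁₀(17.6/2.4) = 91 − 17.31 = 73.69 dB SPL.
Σ 10^(L/10) = 3.982e+07 → L_total = 10·log₁₀(3.982e+07) = 76.00 dB SPL.

76 dB SPL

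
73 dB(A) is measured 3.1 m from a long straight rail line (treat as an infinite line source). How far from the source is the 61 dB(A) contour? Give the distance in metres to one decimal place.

The 12.0 dB drop corresponds to a distance ratio of 10^(12.0/10) for a line source.
r₂ = 3.1·10^((73−61)/10) = 3.1·10^(12.0/10) = 49.13 m.

49.1 m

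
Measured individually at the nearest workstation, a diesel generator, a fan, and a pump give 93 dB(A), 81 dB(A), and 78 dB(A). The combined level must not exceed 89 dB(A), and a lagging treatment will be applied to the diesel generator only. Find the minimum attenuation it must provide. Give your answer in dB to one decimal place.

5.2 dB

Fixed contribution from the other sources: Σ 10^(L/10) = 10^(81/10) + 10^(78/10) = 1.890e+08 (82.76 dB(A)).
To meet 89 dB(A) overall, the treated diesel generator may contribute at most 10^(89/10) − 1.890e+08 = 6.053e+08, i.e. 87.82 dB(A).
Required insertion loss = 93 − 87.82 = 5.18 dB.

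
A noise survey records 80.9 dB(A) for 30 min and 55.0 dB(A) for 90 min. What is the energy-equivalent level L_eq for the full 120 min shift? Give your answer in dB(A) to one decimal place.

74.9 dB(A)

L_eq = 10·log₁₀[(1/T)·Σ tᵢ·10^(Lᵢ/10)] with T = 120 min.
Σ tᵢ·10^(Lᵢ/10) = 30·10^(80.9/10) + 90·10^(55.0/10) = 3.719e+09.
L_eq = 10·log₁₀(3.719e+09/120) = 74.91 dB(A).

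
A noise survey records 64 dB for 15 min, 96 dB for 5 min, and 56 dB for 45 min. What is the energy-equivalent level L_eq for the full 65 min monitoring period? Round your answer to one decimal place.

Weight each interval's intensity by its duration and average over T = 65 min:
Σ tᵢ·10^(Lᵢ/10) = 15·10^(64/10) + 5·10^(96/10) + 45·10^(56/10) = 1.996e+10.
L_eq = 10·log₁₀(1.996e+10/65) = 84.87 dB.

84.9 dB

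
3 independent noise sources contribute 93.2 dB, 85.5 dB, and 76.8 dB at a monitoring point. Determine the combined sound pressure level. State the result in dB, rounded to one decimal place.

Incoherent sources combine by intensity addition: L_total = 10·log₁₀(Σ 10^(L_i/10)).
Σ 10^(L/10) = 10^(93.2/10) + 10^(85.5/10) + 10^(76.8/10) = 2.492e+09.
L_total = 10·log₁₀(2.492e+09) = 93.97 dB.

94.0 dB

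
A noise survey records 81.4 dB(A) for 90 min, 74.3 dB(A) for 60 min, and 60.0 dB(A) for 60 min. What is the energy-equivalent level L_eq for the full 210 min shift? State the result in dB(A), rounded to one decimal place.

78.3 dB(A)

L_eq = 10·log₁₀[(1/T)·Σ tᵢ·10^(Lᵢ/10)] with T = 210 min.
Σ tᵢ·10^(Lᵢ/10) = 90·10^(81.4/10) + 60·10^(74.3/10) + 60·10^(60.0/10) = 1.410e+10.
L_eq = 10·log₁₀(1.410e+10/210) = 78.27 dB(A).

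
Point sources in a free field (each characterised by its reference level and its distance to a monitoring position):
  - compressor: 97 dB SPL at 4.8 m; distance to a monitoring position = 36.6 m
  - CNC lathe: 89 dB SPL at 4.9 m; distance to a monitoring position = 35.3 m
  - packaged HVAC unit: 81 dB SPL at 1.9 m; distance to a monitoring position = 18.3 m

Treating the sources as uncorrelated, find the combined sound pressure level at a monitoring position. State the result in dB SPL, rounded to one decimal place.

First find each source's level at the receiver (point-source: −20·log₁₀(r/r_ref)), then combine on an intensity basis.
compressor: 97 − 20·log₁₀(36.6/4.8) = 97 − 17.64 = 79.36 dB SPL.
CNC lathe: 89 − 20·log₁₀(35.3/4.9) = 89 − 17.15 = 71.85 dB SPL.
packaged HVAC unit: 81 − 20·log₁₀(18.3/1.9) = 81 − 19.67 = 61.33 dB SPL.
Σ 10^(L/10) = 1.029e+08 → L_total = 10·log₁₀(1.029e+08) = 80.12 dB SPL.

80.1 dB SPL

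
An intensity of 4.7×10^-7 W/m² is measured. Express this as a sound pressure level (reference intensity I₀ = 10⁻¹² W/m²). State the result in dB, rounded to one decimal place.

L = 10·log₁₀(I/I₀) = 10·log₁₀(4.7×10^-7/10⁻¹²) = 10·log₁₀(4.7×10^5).
L = 10·(0.6721 + 5) = 56.72 dB.

56.7 dB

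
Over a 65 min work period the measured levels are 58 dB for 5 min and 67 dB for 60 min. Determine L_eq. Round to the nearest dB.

Weight each interval's intensity by its duration and average over T = 65 min:
Σ tᵢ·10^(Lᵢ/10) = 5·10^(58/10) + 60·10^(67/10) = 3.039e+08.
L_eq = 10·log₁₀(3.039e+08/65) = 66.70 dB.

67 dB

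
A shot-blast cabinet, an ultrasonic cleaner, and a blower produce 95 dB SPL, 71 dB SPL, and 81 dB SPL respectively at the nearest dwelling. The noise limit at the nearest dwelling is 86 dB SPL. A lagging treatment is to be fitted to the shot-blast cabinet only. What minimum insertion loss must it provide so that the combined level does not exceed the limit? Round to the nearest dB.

Everything except the shot-blast cabinet sums to 10^(71/10) + 10^(81/10) = 1.385e+08 in linear terms, 81.41 dB SPL.
To meet 86 dB SPL overall, the treated shot-blast cabinet may contribute at most 10^(86/10) − 1.385e+08 = 2.596e+08, i.e. 84.14 dB SPL.
So the shot-blast cabinet must be reduced from 95 to 84.14 dB SPL: IL = 10.86 dB.

11 dB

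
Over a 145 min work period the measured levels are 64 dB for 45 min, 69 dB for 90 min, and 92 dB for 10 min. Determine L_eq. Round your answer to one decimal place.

80.6 dB

The energy average is taken in the linear domain: L_eq = 10·log₁₀[(Σ tᵢ·10^(Lᵢ/10))/T], T = 145 min.
Σ tᵢ·10^(Lᵢ/10) = 45·10^(64/10) + 90·10^(69/10) + 10·10^(92/10) = 1.668e+10.
L_eq = 10·log₁₀(1.668e+10/145) = 80.61 dB.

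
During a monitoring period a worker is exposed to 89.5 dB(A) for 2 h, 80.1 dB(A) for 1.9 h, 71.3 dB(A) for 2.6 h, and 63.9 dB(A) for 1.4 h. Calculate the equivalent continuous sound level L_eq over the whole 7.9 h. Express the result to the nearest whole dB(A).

84 dB(A)

The energy average is taken in the linear domain: L_eq = 10·log₁₀[(Σ tᵢ·10^(Lᵢ/10))/T], T = 7.9 h.
Σ tᵢ·10^(Lᵢ/10) = 2·10^(89.5/10) + 1.9·10^(80.1/10) + 2.6·10^(71.3/10) + 1.4·10^(63.9/10) = 2.015e+09.
L_eq = 10·log₁₀(2.015e+09/7.9) = 84.07 dB(A).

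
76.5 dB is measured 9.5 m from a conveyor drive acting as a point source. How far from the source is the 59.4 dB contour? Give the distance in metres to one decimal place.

68.0 m

For a point source L₁ − L₂ = 20·log₁₀(r₂/r₁), so r₂ = r₁·10^((L₁−L₂)/20).
r₂ = 9.5·10^((76.5−59.4)/20) = 9.5·10^(17.1/20) = 68.03 m.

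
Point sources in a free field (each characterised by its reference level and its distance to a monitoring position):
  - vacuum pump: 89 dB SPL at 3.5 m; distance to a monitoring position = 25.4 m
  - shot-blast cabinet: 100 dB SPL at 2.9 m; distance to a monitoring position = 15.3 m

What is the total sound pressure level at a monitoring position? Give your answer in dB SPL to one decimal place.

85.7 dB SPL

Apply inverse-square spreading to bring every level to the receiver, then sum 10^(L/10).
vacuum pump: 89 − 20·log₁₀(25.4/3.5) = 89 − 17.22 = 71.78 dB SPL.
shot-blast cabinet: 100 − 20·log₁₀(15.3/2.9) = 100 − 14.45 = 85.55 dB SPL.
Σ 10^(L/10) = 3.743e+08 → L_total = 10·log₁₀(3.743e+08) = 85.73 dB SPL.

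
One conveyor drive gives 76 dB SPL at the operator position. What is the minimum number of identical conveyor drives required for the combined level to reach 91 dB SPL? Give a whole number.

Need L₁ + 10·log₁₀ N ≥ 91, i.e. log₁₀ N ≥ 1.50.
N ≥ 10^(15.0/10) = 31.623, so N = 32.

32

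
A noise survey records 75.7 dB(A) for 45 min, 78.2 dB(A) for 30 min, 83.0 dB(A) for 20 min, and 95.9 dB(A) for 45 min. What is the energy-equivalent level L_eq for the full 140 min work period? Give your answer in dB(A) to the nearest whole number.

91 dB(A)

Weight each interval's intensity by its duration and average over T = 140 min:
Σ tᵢ·10^(Lᵢ/10) = 45·10^(75.7/10) + 30·10^(78.2/10) + 20·10^(83.0/10) + 45·10^(95.9/10) = 1.827e+11.
L_eq = 10·log₁₀(1.827e+11/140) = 91.16 dB(A).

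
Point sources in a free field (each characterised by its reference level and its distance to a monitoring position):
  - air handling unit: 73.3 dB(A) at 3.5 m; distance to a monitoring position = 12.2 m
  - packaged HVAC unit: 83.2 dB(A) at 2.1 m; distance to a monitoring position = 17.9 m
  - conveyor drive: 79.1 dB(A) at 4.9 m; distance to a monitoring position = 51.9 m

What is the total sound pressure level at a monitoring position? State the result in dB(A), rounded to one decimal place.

67.3 dB(A)

Apply inverse-square spreading to bring every level to the receiver, then sum 10^(L/10).
air handling unit: 73.3 − 20·log₁₀(12.2/3.5) = 73.3 − 10.85 = 62.45 dB(A).
packaged HVAC unit: 83.2 − 20·log₁₀(17.9/2.1) = 83.2 − 18.61 = 64.59 dB(A).
conveyor drive: 79.1 − 20·log₁₀(51.9/4.9) = 79.1 − 20.50 = 58.60 dB(A).
Σ 10^(L/10) = 5.360e+06 → L_total = 10·log₁₀(5.360e+06) = 67.29 dB(A).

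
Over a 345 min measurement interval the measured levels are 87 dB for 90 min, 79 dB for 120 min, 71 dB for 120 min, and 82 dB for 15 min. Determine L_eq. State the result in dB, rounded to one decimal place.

82.3 dB

The energy average is taken in the linear domain: L_eq = 10·log₁₀[(Σ tᵢ·10^(Lᵢ/10))/T], T = 345 min.
Σ tᵢ·10^(Lᵢ/10) = 90·10^(87/10) + 120·10^(79/10) + 120·10^(71/10) + 15·10^(82/10) = 5.853e+10.
L_eq = 10·log₁₀(5.853e+10/345) = 82.30 dB.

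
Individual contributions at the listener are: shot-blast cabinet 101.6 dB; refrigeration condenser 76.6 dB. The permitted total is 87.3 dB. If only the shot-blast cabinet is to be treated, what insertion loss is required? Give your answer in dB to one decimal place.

14.7 dB

Fixed contribution from the other source: Σ 10^(L/10) = 10^(76.6/10) = 4.571e+07 (76.60 dB).
To meet 87.3 dB overall, the treated shot-blast cabinet may contribute at most 10^(87.3/10) − 4.571e+07 = 4.913e+08, i.e. 86.91 dB.
Required insertion loss = 101.6 − 86.91 = 14.69 dB.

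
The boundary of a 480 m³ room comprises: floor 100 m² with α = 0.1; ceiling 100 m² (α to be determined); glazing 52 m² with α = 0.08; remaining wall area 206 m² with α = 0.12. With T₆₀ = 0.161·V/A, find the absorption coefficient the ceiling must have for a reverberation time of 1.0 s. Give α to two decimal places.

0.38

Required total absorption A = 0.161·480/1.0 = 77.28 m².
Absorption from the other surfaces = 100·0.1 + 52·0.08 + 206·0.12 = 38.88 m², so the ceiling must supply 38.40 m² over 100 m².
α = 38.40/100 = 0.384.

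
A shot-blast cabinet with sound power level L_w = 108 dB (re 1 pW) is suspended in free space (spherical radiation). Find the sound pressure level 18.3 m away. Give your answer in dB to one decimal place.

71.8 dB

Free-field spherical radiation: L_p = L_w − 10·log₁₀(4π·r²), r = 18.3 m.
4π·r² = 4208 m², 10·log₁₀ of that is 36.241 dB.
L_p = 108 − 36.241 = 71.76 dB.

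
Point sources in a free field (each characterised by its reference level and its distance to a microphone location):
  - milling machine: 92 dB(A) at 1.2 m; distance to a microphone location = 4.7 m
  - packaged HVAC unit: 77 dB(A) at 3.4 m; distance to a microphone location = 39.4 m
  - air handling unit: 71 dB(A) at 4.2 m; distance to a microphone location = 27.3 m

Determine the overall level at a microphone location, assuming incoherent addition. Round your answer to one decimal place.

80.2 dB(A)

First find each source's level at the receiver (point-source: −20·log₁₀(r/r_ref)), then combine on an intensity basis.
milling machine: 92 − 20·log₁₀(4.7/1.2) = 92 − 11.86 = 80.14 dB(A).
packaged HVAC unit: 77 − 20·log₁₀(39.4/3.4) = 77 − 21.28 = 55.72 dB(A).
air handling unit: 71 − 20·log₁₀(27.3/4.2) = 71 − 16.26 = 54.74 dB(A).
Σ 10^(L/10) = 1.040e+08 → L_total = 10·log₁₀(1.040e+08) = 80.17 dB(A).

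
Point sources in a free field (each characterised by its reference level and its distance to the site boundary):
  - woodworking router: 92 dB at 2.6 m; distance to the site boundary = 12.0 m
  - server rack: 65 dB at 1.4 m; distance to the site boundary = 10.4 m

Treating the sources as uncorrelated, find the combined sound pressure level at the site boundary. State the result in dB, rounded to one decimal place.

First find each source's level at the receiver (point-source: −20·log₁₀(r/r_ref)), then combine on an intensity basis.
woodworking router: 92 − 20·log₁₀(12.0/2.6) = 92 − 13.28 = 78.72 dB.
server rack: 65 − 20·log₁₀(10.4/1.4) = 65 − 17.42 = 47.58 dB.
Σ 10^(L/10) = 7.446e+07 → L_total = 10·log₁₀(7.446e+07) = 78.72 dB.

78.7 dB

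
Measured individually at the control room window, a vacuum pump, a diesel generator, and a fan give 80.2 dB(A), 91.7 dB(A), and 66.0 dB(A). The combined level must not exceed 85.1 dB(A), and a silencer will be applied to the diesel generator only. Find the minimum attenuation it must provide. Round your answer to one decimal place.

The untreated sources together contribute 10^(80.2/10) + 10^(66.0/10) = 1.087e+08, i.e. 80.36 dB(A).
The limit corresponds to 10^(85.1/10) = 3.236e+08; subtracting the fixed part leaves 2.149e+08 for the diesel generator, i.e. 83.32 dB(A).
Required insertion loss = 91.7 − 83.32 = 8.38 dB.

8.4 dB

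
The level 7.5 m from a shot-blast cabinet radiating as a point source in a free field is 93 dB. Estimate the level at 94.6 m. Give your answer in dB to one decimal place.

71.0 dB

Spherical spreading from a point source gives a 20·log₁₀(r₂/r₁) drop.
L₂ = 93 − 20·log₁₀(94.6/7.5) = 93 − 22.017 = 70.98 dB.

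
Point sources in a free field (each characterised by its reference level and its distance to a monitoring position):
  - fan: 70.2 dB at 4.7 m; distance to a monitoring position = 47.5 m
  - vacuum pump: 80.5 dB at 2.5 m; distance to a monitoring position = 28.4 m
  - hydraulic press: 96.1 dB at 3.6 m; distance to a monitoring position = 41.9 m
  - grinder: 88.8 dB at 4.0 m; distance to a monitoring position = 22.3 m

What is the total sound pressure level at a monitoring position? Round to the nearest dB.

Apply inverse-square spreading to bring every level to the receiver, then sum 10^(L/10).
fan: 70.2 − 20·log₁₀(47.5/4.7) = 70.2 − 20.09 = 50.11 dB.
vacuum pump: 80.5 − 20·log₁₀(28.4/2.5) = 80.5 − 21.11 = 59.39 dB.
hydraulic press: 96.1 − 20·log₁₀(41.9/3.6) = 96.1 − 21.32 = 74.78 dB.
grinder: 88.8 − 20·log₁₀(22.3/4.0) = 88.8 − 14.92 = 73.88 dB.
Σ 10^(L/10) = 5.545e+07 → L_total = 10·log₁₀(5.545e+07) = 77.44 dB.

77 dB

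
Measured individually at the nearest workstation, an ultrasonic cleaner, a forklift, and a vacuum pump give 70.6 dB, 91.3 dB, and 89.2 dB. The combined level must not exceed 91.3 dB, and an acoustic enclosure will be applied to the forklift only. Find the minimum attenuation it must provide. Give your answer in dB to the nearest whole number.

Everything except the forklift sums to 10^(70.6/10) + 10^(89.2/10) = 8.432e+08 in linear terms, 89.26 dB.
To meet 91.3 dB overall, the treated forklift may contribute at most 10^(91.3/10) − 8.432e+08 = 5.057e+08, i.e. 87.04 dB.
So the forklift must be reduced from 91.3 to 87.04 dB: IL = 4.26 dB.

4 dB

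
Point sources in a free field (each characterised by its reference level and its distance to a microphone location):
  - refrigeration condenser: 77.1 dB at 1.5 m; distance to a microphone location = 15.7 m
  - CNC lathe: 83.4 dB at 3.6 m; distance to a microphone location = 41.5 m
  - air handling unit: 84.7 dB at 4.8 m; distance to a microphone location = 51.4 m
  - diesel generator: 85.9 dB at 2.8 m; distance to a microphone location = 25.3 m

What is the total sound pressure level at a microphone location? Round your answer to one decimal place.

Apply inverse-square spreading to bring every level to the receiver, then sum 10^(L/10).
refrigeration condenser: 77.1 − 20·log₁₀(15.7/1.5) = 77.1 − 20.40 = 56.70 dB.
CNC lathe: 83.4 − 20·log₁₀(41.5/3.6) = 83.4 − 21.23 = 62.17 dB.
air handling unit: 84.7 − 20·log₁₀(51.4/4.8) = 84.7 − 20.59 = 64.11 dB.
diesel generator: 85.9 − 20·log₁₀(25.3/2.8) = 85.9 − 19.12 = 66.78 dB.
Σ 10^(L/10) = 9.453e+06 → L_total = 10·log₁₀(9.453e+06) = 69.76 dB.

69.8 dB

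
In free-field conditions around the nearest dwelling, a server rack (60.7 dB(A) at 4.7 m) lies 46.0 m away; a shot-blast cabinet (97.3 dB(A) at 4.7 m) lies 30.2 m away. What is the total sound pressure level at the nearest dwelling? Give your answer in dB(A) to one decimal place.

Propagate each source to the receiver with L = L_ref − 20·log₁₀(r/r_ref), then add intensities.
server rack: 60.7 − 20·log₁₀(46.0/4.7) = 60.7 − 19.81 = 40.89 dB(A).
shot-blast cabinet: 97.3 − 20·log₁₀(30.2/4.7) = 97.3 − 16.16 = 81.14 dB(A).
Σ 10^(L/10) = 1.301e+08 → L_total = 10·log₁₀(1.301e+08) = 81.14 dB(A).

81.1 dB(A)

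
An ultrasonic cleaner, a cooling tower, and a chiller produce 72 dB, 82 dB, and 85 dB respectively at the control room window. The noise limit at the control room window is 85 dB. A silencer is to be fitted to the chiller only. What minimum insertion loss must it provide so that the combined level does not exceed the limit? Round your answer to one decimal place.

3.5 dB

Fixed contribution from the other sources: Σ 10^(L/10) = 10^(72/10) + 10^(82/10) = 1.743e+08 (82.41 dB).
To meet 85 dB overall, the treated chiller may contribute at most 10^(85/10) − 1.743e+08 = 1.419e+08, i.e. 81.52 dB.
So the chiller must be reduced from 85 to 81.52 dB: IL = 3.48 dB.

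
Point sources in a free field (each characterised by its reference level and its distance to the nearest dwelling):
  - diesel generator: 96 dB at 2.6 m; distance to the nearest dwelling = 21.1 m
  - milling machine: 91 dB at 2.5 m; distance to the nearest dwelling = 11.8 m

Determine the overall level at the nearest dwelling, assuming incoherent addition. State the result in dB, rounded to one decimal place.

80.7 dB

Propagate each source to the receiver with L = L_ref − 20·log₁₀(r/r_ref), then add intensities.
diesel generator: 96 − 20·log₁₀(21.1/2.6) = 96 − 18.19 = 77.81 dB.
milling machine: 91 − 20·log₁₀(11.8/2.5) = 91 − 13.48 = 77.52 dB.
Σ 10^(L/10) = 1.170e+08 → L_total = 10·log₁₀(1.170e+08) = 80.68 dB.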